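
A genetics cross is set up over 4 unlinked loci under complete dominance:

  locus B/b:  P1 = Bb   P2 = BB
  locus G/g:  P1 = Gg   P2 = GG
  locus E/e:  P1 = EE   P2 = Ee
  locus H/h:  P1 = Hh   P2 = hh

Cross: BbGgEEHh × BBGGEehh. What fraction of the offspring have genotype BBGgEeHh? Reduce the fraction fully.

P(BBGgEeHh) = 1/16

BbGgEEHh gametes: BGEH×2, BGEh×2, BgEH×2, BgEh×2, bGEH×2, bGEh×2, bgEH×2, bgEh×2
BBGGEehh gametes: BGEh×8, BGeh×8
BbGgEEHh×BBGGEehh grid (16·16=256): BBGGEEHh=16 BBGGEEhh=16 BBGGEeHh=16 BBGGEehh=16 BBGgEEHh=16 BBGgEEhh=16 BBGgEeHh=16 BBGgEehh=16 BbGGEEHh=16 BbGGEEhh=16 BbGGEeHh=16 BbGGEehh=16 BbGgEEHh=16 BbGgEEhh=16 BbGgEeHh=16 BbGgEehh=16
BBGgEeHh hits 16/256; gcd=16; 16÷16/256÷16 = 1/16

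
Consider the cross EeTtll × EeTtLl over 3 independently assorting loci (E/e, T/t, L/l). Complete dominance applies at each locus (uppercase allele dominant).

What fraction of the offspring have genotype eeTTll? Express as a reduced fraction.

P(eeTTll) = 1/32

EeTtll gametes: ETl×2, Etl×2, eTl×2, etl×2
EeTtLl gametes: ETL×1, ETl×1, EtL×1, Etl×1, eTL×1, eTl×1, etL×1, etl×1
EeTtll×EeTtLl grid (8·8=64): EETTLl=2 EETTll=2 EETtLl=4 EETtll=4 EEttLl=2 EEttll=2 EeTTLl=4 EeTTll=4 EeTtLl=8 EeTtll=8 EettLl=4 Eettll=4 eeTTLl=2 eeTTll=2 eeTtLl=4 eeTtll=4 eettLl=2 eettll=2
eeTTll hits 2/64; gcd=2; 2÷2/64÷2 = 1/32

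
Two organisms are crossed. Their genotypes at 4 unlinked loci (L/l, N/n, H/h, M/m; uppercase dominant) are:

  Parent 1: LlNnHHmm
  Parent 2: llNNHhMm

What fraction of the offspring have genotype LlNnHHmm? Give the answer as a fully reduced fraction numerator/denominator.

P(LlNnHHmm) = 1/16

LlNnHHmm gametes: LNHm×4, LnHm×4, lNHm×4, lnHm×4
llNNHhMm gametes: lNHM×4, lNHm×4, lNhM×4, lNhm×4
LlNnHHmm×llNNHhMm grid (16·16=256): LlNNHHMm=16 LlNNHHmm=16 LlNNHhMm=16 LlNNHhmm=16 LlNnHHMm=16 LlNnHHmm=16 LlNnHhMm=16 LlNnHhmm=16 llNNHHMm=16 llNNHHmm=16 llNNHhMm=16 llNNHhmm=16 llNnHHMm=16 llNnHHmm=16 llNnHhMm=16 llNnHhmm=16
LlNnHHmm hits 16/256; gcd=16; 16÷16/256÷16 = 1/16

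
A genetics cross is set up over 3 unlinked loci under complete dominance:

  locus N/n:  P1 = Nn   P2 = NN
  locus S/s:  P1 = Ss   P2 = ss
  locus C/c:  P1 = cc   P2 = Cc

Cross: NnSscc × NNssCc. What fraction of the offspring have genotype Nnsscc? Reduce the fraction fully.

NnSscc gametes: NSc×2, Nsc×2, nSc×2, nsc×2
NNssCc gametes: NsC×4, Nsc×4
NnSscc×NNssCc grid (8·8=64): NNSsCc=8 NNSscc=8 NNssCc=8 NNsscc=8 NnSsCc=8 NnSscc=8 NnssCc=8 Nnsscc=8
Nnsscc hits 8/64; gcd=8; 8÷8/64÷8 = 1/8

P(Nnsscc) = 1/8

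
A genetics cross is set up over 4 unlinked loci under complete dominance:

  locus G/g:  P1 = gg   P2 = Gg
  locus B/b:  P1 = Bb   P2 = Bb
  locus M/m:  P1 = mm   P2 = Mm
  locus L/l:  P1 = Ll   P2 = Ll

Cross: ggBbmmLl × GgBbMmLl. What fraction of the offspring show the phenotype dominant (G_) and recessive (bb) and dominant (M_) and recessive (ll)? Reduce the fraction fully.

P(G_ bb M_ ll) = 1/64

ggBbmmLl gametes: gBmL×4, gBml×4, gbmL×4, gbml×4
GgBbMmLl gametes: GBML×1, GBMl×1, GBmL×1, GBml×1, GbML×1, GbMl×1, GbmL×1, Gbml×1, gBML×1, gBMl×1, gBmL×1, gBml×1, gbML×1, gbMl×1, gbmL×1, gbml×1
ggBbmmLl×GgBbMmLl grid (16·16=256): GgBBMmLL=4 GgBBMmLl=8 GgBBMmll=4 GgBBmmLL=4 GgBBmmLl=8 GgBBmmll=4 GgBbMmLL=8 GgBbMmLl=16 GgBbMmll=8 GgBbmmLL=8 GgBbmmLl=16 GgBbmmll=8 GgbbMmLL=4 GgbbMmLl=8 GgbbMmll=4 GgbbmmLL=4 GgbbmmLl=8 Ggbbmmll=4 ggBBMmLL=4 ggBBMmLl=8 ggBBMmll=4 ggBBmmLL=4 ggBBmmLl=8 ggBBmmll=4 ggBbMmLL=8 ggBbMmLl=16 ggBbMmll=8 ggBbmmLL=8 ggBbmmLl=16 ggBbmmll=8 ggbbMmLL=4 ggbbMmLl=8 ggbbMmll=4 ggbbmmLL=4 ggbbmmLl=8 ggbbmmll=4
G_ bb M_ ll hits 4/256; gcd=4; 4÷4/256÷4 = 1/64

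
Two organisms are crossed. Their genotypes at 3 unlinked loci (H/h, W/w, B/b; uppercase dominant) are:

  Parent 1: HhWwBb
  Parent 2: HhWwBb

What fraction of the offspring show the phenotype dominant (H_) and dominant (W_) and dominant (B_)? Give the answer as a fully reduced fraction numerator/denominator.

P(H_ W_ B_) = 27/64

HhWwBb gametes: HWB×1, HWb×1, HwB×1, Hwb×1, hWB×1, hWb×1, hwB×1, hwb×1
HhWwBb gametes: HWB×1, HWb×1, HwB×1, Hwb×1, hWB×1, hWb×1, hwB×1, hwb×1
HhWwBb×HhWwBb grid (8·8=64): HHWWBB=1 HHWWBb=2 HHWWbb=1 HHWwBB=2 HHWwBb=4 HHWwbb=2 HHwwBB=1 HHwwBb=2 HHwwbb=1 HhWWBB=2 HhWWBb=4 HhWWbb=2 HhWwBB=4 HhWwBb=8 HhWwbb=4 HhwwBB=2 HhwwBb=4 Hhwwbb=2 hhWWBB=1 hhWWBb=2 hhWWbb=1 hhWwBB=2 hhWwBb=4 hhWwbb=2 hhwwBB=1 hhwwBb=2 hhwwbb=1
H_ W_ B_ hits 27/64; gcd=1; 27÷1/64÷1 = 27/64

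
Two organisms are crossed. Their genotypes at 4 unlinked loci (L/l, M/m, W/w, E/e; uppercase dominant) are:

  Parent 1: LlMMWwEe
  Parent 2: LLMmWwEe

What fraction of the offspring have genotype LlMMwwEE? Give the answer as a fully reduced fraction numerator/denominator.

LlMMWwEe gametes: LMWE×2, LMWe×2, LMwE×2, LMwe×2, lMWE×2, lMWe×2, lMwE×2, lMwe×2
LLMmWwEe gametes: LMWE×2, LMWe×2, LMwE×2, LMwe×2, LmWE×2, LmWe×2, LmwE×2, Lmwe×2
LlMMWwEe×LLMmWwEe grid (16·16=256): LLMMWWEE=4 LLMMWWEe=8 LLMMWWee=4 LLMMWwEE=8 LLMMWwEe=16 LLMMWwee=8 LLMMwwEE=4 LLMMwwEe=8 LLMMwwee=4 LLMmWWEE=4 LLMmWWEe=8 LLMmWWee=4 LLMmWwEE=8 LLMmWwEe=16 LLMmWwee=8 LLMmwwEE=4 LLMmwwEe=8 LLMmwwee=4 LlMMWWEE=4 LlMMWWEe=8 LlMMWWee=4 LlMMWwEE=8 LlMMWwEe=16 LlMMWwee=8 LlMMwwEE=4 LlMMwwEe=8 LlMMwwee=4 LlMmWWEE=4 LlMmWWEe=8 LlMmWWee=4 LlMmWwEE=8 LlMmWwEe=16 LlMmWwee=8 LlMmwwEE=4 LlMmwwEe=8 LlMmwwee=4
LlMMwwEE hits 4/256; gcd=4; 4÷4/256÷4 = 1/64

P(LlMMwwEE) = 1/64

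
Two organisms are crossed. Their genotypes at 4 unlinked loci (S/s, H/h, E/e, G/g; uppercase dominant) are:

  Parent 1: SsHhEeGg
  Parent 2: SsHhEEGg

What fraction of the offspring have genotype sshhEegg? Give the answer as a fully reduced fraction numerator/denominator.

SsHhEeGg gametes: SHEG×1, SHEg×1, SHeG×1, SHeg×1, ShEG×1, ShEg×1, SheG×1, Sheg×1, sHEG×1, sHEg×1, sHeG×1, sHeg×1, shEG×1, shEg×1, sheG×1, sheg×1
SsHhEEGg gametes: SHEG×2, SHEg×2, ShEG×2, ShEg×2, sHEG×2, sHEg×2, shEG×2, shEg×2
SsHhEeGg×SsHhEEGg grid (16·16=256): SSHHEEGG=2 SSHHEEGg=4 SSHHEEgg=2 SSHHEeGG=2 SSHHEeGg=4 SSHHEegg=2 SSHhEEGG=4 SSHhEEGg=8 SSHhEEgg=4 SSHhEeGG=4 SSHhEeGg=8 SSHhEegg=4 SShhEEGG=2 SShhEEGg=4 SShhEEgg=2 SShhEeGG=2 SShhEeGg=4 SShhEegg=2 SsHHEEGG=4 SsHHEEGg=8 SsHHEEgg=4 SsHHEeGG=4 SsHHEeGg=8 SsHHEegg=4 SsHhEEGG=8 SsHhEEGg=16 SsHhEEgg=8 SsHhEeGG=8 SsHhEeGg=16 SsHhEegg=8 SshhEEGG=4 SshhEEGg=8 SshhEEgg=4 SshhEeGG=4 SshhEeGg=8 SshhEegg=4 ssHHEEGG=2 ssHHEEGg=4 ssHHEEgg=2 ssHHEeGG=2 ssHHEeGg=4 ssHHEegg=2 ssHhEEGG=4 ssHhEEGg=8 ssHhEEgg=4 ssHhEeGG=4 ssHhEeGg=8 ssHhEegg=4 sshhEEGG=2 sshhEEGg=4 sshhEEgg=2 sshhEeGG=2 sshhEeGg=4 sshhEegg=2
sshhEegg hits 2/256; gcd=2; 2÷2/256÷2 = 1/128

P(sshhEegg) = 1/128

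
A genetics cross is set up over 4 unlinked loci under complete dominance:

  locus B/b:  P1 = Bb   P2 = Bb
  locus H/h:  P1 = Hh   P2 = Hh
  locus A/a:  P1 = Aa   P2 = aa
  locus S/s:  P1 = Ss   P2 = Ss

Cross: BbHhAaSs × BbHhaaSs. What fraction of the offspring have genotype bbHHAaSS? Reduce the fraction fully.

P(bbHHAaSS) = 1/128

BbHhAaSs gametes: BHAS×1, BHAs×1, BHaS×1, BHas×1, BhAS×1, BhAs×1, BhaS×1, Bhas×1, bHAS×1, bHAs×1, bHaS×1, bHas×1, bhAS×1, bhAs×1, bhaS×1, bhas×1
BbHhaaSs gametes: BHaS×2, BHas×2, BhaS×2, Bhas×2, bHaS×2, bHas×2, bhaS×2, bhas×2
BbHhAaSs×BbHhaaSs grid (16·16=256): BBHHAaSS=2 BBHHAaSs=4 BBHHAass=2 BBHHaaSS=2 BBHHaaSs=4 BBHHaass=2 BBHhAaSS=4 BBHhAaSs=8 BBHhAass=4 BBHhaaSS=4 BBHhaaSs=8 BBHhaass=4 BBhhAaSS=2 BBhhAaSs=4 BBhhAass=2 BBhhaaSS=2 BBhhaaSs=4 BBhhaass=2 BbHHAaSS=4 BbHHAaSs=8 BbHHAass=4 BbHHaaSS=4 BbHHaaSs=8 BbHHaass=4 BbHhAaSS=8 BbHhAaSs=16 BbHhAass=8 BbHhaaSS=8 BbHhaaSs=16 BbHhaass=8 BbhhAaSS=4 BbhhAaSs=8 BbhhAass=4 BbhhaaSS=4 BbhhaaSs=8 Bbhhaass=4 bbHHAaSS=2 bbHHAaSs=4 bbHHAass=2 bbHHaaSS=2 bbHHaaSs=4 bbHHaass=2 bbHhAaSS=4 bbHhAaSs=8 bbHhAass=4 bbHhaaSS=4 bbHhaaSs=8 bbHhaass=4 bbhhAaSS=2 bbhhAaSs=4 bbhhAass=2 bbhhaaSS=2 bbhhaaSs=4 bbhhaass=2
bbHHAaSS hits 2/256; gcd=2; 2÷2/256÷2 = 1/128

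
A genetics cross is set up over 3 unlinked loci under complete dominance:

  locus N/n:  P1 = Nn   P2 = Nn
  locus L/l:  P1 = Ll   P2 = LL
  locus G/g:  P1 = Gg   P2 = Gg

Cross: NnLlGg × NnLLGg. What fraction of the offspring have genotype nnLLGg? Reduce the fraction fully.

P(nnLLGg) = 1/16

NnLlGg gametes: NLG×1, NLg×1, NlG×1, Nlg×1, nLG×1, nLg×1, nlG×1, nlg×1
NnLLGg gametes: NLG×2, NLg×2, nLG×2, nLg×2
NnLlGg×NnLLGg grid (8·8=64): NNLLGG=2 NNLLGg=4 NNLLgg=2 NNLlGG=2 NNLlGg=4 NNLlgg=2 NnLLGG=4 NnLLGg=8 NnLLgg=4 NnLlGG=4 NnLlGg=8 NnLlgg=4 nnLLGG=2 nnLLGg=4 nnLLgg=2 nnLlGG=2 nnLlGg=4 nnLlgg=2
nnLLGg hits 4/64; gcd=4; 4÷4/64÷4 = 1/16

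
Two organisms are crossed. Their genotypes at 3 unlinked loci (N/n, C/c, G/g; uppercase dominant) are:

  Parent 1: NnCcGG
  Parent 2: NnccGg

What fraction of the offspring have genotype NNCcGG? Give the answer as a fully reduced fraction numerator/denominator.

NnCcGG gametes: NCG×2, NcG×2, nCG×2, ncG×2
NnccGg gametes: NcG×2, Ncg×2, ncG×2, ncg×2
NnCcGG×NnccGg grid (8·8=64): NNCcGG=4 NNCcGg=4 NNccGG=4 NNccGg=4 NnCcGG=8 NnCcGg=8 NnccGG=8 NnccGg=8 nnCcGG=4 nnCcGg=4 nnccGG=4 nnccGg=4
NNCcGG hits 4/64; gcd=4; 4÷4/64÷4 = 1/16

P(NNCcGG) = 1/16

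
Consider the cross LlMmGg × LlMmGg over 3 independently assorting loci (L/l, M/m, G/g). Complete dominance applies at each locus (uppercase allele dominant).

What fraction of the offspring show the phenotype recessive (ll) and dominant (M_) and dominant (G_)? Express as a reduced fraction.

P(ll M_ G_) = 9/64

LlMmGg gametes: LMG×1, LMg×1, LmG×1, Lmg×1, lMG×1, lMg×1, lmG×1, lmg×1
LlMmGg gametes: LMG×1, LMg×1, LmG×1, Lmg×1, lMG×1, lMg×1, lmG×1, lmg×1
LlMmGg×LlMmGg grid (8·8=64): LLMMGG=1 LLMMGg=2 LLMMgg=1 LLMmGG=2 LLMmGg=4 LLMmgg=2 LLmmGG=1 LLmmGg=2 LLmmgg=1 LlMMGG=2 LlMMGg=4 LlMMgg=2 LlMmGG=4 LlMmGg=8 LlMmgg=4 LlmmGG=2 LlmmGg=4 Llmmgg=2 llMMGG=1 llMMGg=2 llMMgg=1 llMmGG=2 llMmGg=4 llMmgg=2 llmmGG=1 llmmGg=2 llmmgg=1
ll M_ G_ hits 9/64; gcd=1; 9÷1/64÷1 = 9/64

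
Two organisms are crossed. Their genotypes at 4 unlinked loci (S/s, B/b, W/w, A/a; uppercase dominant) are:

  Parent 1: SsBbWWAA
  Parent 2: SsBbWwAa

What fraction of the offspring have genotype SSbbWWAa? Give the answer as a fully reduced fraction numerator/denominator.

SsBbWWAA gametes: SBWA×4, SbWA×4, sBWA×4, sbWA×4
SsBbWwAa gametes: SBWA×1, SBWa×1, SBwA×1, SBwa×1, SbWA×1, SbWa×1, SbwA×1, Sbwa×1, sBWA×1, sBWa×1, sBwA×1, sBwa×1, sbWA×1, sbWa×1, sbwA×1, sbwa×1
SsBbWWAA×SsBbWwAa grid (16·16=256): SSBBWWAA=4 SSBBWWAa=4 SSBBWwAA=4 SSBBWwAa=4 SSBbWWAA=8 SSBbWWAa=8 SSBbWwAA=8 SSBbWwAa=8 SSbbWWAA=4 SSbbWWAa=4 SSbbWwAA=4 SSbbWwAa=4 SsBBWWAA=8 SsBBWWAa=8 SsBBWwAA=8 SsBBWwAa=8 SsBbWWAA=16 SsBbWWAa=16 SsBbWwAA=16 SsBbWwAa=16 SsbbWWAA=8 SsbbWWAa=8 SsbbWwAA=8 SsbbWwAa=8 ssBBWWAA=4 ssBBWWAa=4 ssBBWwAA=4 ssBBWwAa=4 ssBbWWAA=8 ssBbWWAa=8 ssBbWwAA=8 ssBbWwAa=8 ssbbWWAA=4 ssbbWWAa=4 ssbbWwAA=4 ssbbWwAa=4
SSbbWWAa hits 4/256; gcd=4; 4÷4/256÷4 = 1/64

P(SSbbWWAa) = 1/64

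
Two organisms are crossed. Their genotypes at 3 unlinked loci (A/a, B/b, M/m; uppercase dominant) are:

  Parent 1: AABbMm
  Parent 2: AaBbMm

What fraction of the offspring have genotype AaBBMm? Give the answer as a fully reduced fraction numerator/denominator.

AABbMm gametes: ABM×2, ABm×2, AbM×2, Abm×2
AaBbMm gametes: ABM×1, ABm×1, AbM×1, Abm×1, aBM×1, aBm×1, abM×1, abm×1
AABbMm×AaBbMm grid (8·8=64): AABBMM=2 AABBMm=4 AABBmm=2 AABbMM=4 AABbMm=8 AABbmm=4 AAbbMM=2 AAbbMm=4 AAbbmm=2 AaBBMM=2 AaBBMm=4 AaBBmm=2 AaBbMM=4 AaBbMm=8 AaBbmm=4 AabbMM=2 AabbMm=4 Aabbmm=2
AaBBMm hits 4/64; gcd=4; 4÷4/64÷4 = 1/16

P(AaBBMm) = 1/16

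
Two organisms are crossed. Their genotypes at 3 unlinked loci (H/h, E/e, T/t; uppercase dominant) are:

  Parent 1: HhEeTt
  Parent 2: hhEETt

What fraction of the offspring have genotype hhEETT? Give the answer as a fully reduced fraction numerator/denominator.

HhEeTt gametes: HET×1, HEt×1, HeT×1, Het×1, hET×1, hEt×1, heT×1, het×1
hhEETt gametes: hET×4, hEt×4
HhEeTt×hhEETt grid (8·8=64): HhEETT=4 HhEETt=8 HhEEtt=4 HhEeTT=4 HhEeTt=8 HhEett=4 hhEETT=4 hhEETt=8 hhEEtt=4 hhEeTT=4 hhEeTt=8 hhEett=4
hhEETT hits 4/64; gcd=4; 4÷4/64÷4 = 1/16

P(hhEETT) = 1/16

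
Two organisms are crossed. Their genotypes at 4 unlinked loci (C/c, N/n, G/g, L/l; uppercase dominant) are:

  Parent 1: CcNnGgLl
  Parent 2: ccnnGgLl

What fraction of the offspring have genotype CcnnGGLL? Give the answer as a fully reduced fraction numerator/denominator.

CcNnGgLl gametes: CNGL×1, CNGl×1, CNgL×1, CNgl×1, CnGL×1, CnGl×1, CngL×1, Cngl×1, cNGL×1, cNGl×1, cNgL×1, cNgl×1, cnGL×1, cnGl×1, cngL×1, cngl×1
ccnnGgLl gametes: cnGL×4, cnGl×4, cngL×4, cngl×4
CcNnGgLl×ccnnGgLl grid (16·16=256): CcNnGGLL=4 CcNnGGLl=8 CcNnGGll=4 CcNnGgLL=8 CcNnGgLl=16 CcNnGgll=8 CcNnggLL=4 CcNnggLl=8 CcNnggll=4 CcnnGGLL=4 CcnnGGLl=8 CcnnGGll=4 CcnnGgLL=8 CcnnGgLl=16 CcnnGgll=8 CcnnggLL=4 CcnnggLl=8 Ccnnggll=4 ccNnGGLL=4 ccNnGGLl=8 ccNnGGll=4 ccNnGgLL=8 ccNnGgLl=16 ccNnGgll=8 ccNnggLL=4 ccNnggLl=8 ccNnggll=4 ccnnGGLL=4 ccnnGGLl=8 ccnnGGll=4 ccnnGgLL=8 ccnnGgLl=16 ccnnGgll=8 ccnnggLL=4 ccnnggLl=8 ccnnggll=4
CcnnGGLL hits 4/256; gcd=4; 4÷4/256÷4 = 1/64

P(CcnnGGLL) = 1/64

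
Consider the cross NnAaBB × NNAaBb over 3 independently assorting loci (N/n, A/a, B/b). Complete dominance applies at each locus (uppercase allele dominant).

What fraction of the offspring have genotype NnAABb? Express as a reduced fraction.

NnAaBB gametes: NAB×2, NaB×2, nAB×2, naB×2
NNAaBb gametes: NAB×2, NAb×2, NaB×2, Nab×2
NnAaBB×NNAaBb grid (8·8=64): NNAABB=4 NNAABb=4 NNAaBB=8 NNAaBb=8 NNaaBB=4 NNaaBb=4 NnAABB=4 NnAABb=4 NnAaBB=8 NnAaBb=8 NnaaBB=4 NnaaBb=4
NnAABb hits 4/64; gcd=4; 4÷4/64÷4 = 1/16

P(NnAABb) = 1/16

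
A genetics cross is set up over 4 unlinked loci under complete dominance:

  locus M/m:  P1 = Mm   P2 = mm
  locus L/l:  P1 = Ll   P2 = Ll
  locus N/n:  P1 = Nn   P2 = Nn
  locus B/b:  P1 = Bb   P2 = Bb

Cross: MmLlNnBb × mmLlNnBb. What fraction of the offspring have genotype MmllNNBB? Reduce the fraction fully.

P(MmllNNBB) = 1/128

MmLlNnBb gametes: MLNB×1, MLNb×1, MLnB×1, MLnb×1, MlNB×1, MlNb×1, MlnB×1, Mlnb×1, mLNB×1, mLNb×1, mLnB×1, mLnb×1, mlNB×1, mlNb×1, mlnB×1, mlnb×1
mmLlNnBb gametes: mLNB×2, mLNb×2, mLnB×2, mLnb×2, mlNB×2, mlNb×2, mlnB×2, mlnb×2
MmLlNnBb×mmLlNnBb grid (16·16=256): MmLLNNBB=2 MmLLNNBb=4 MmLLNNbb=2 MmLLNnBB=4 MmLLNnBb=8 MmLLNnbb=4 MmLLnnBB=2 MmLLnnBb=4 MmLLnnbb=2 MmLlNNBB=4 MmLlNNBb=8 MmLlNNbb=4 MmLlNnBB=8 MmLlNnBb=16 MmLlNnbb=8 MmLlnnBB=4 MmLlnnBb=8 MmLlnnbb=4 MmllNNBB=2 MmllNNBb=4 MmllNNbb=2 MmllNnBB=4 MmllNnBb=8 MmllNnbb=4 MmllnnBB=2 MmllnnBb=4 Mmllnnbb=2 mmLLNNBB=2 mmLLNNBb=4 mmLLNNbb=2 mmLLNnBB=4 mmLLNnBb=8 mmLLNnbb=4 mmLLnnBB=2 mmLLnnBb=4 mmLLnnbb=2 mmLlNNBB=4 mmLlNNBb=8 mmLlNNbb=4 mmLlNnBB=8 mmLlNnBb=16 mmLlNnbb=8 mmLlnnBB=4 mmLlnnBb=8 mmLlnnbb=4 mmllNNBB=2 mmllNNBb=4 mmllNNbb=2 mmllNnBB=4 mmllNnBb=8 mmllNnbb=4 mmllnnBB=2 mmllnnBb=4 mmllnnbb=2
MmllNNBB hits 2/256; gcd=2; 2÷2/256÷2 = 1/128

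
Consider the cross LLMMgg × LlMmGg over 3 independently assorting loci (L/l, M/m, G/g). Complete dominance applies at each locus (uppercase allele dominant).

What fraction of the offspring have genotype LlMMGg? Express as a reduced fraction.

LLMMgg gametes: LMg×8
LlMmGg gametes: LMG×1, LMg×1, LmG×1, Lmg×1, lMG×1, lMg×1, lmG×1, lmg×1
LLMMgg×LlMmGg grid (8·8=64): LLMMGg=8 LLMMgg=8 LLMmGg=8 LLMmgg=8 LlMMGg=8 LlMMgg=8 LlMmGg=8 LlMmgg=8
LlMMGg hits 8/64; gcd=8; 8÷8/64÷8 = 1/8

P(LlMMGg) = 1/8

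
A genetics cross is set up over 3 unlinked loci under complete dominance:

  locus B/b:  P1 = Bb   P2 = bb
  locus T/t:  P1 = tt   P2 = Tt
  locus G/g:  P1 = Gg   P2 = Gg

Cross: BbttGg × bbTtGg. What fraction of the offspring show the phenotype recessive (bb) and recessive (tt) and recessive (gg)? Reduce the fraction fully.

BbttGg gametes: BtG×2, Btg×2, btG×2, btg×2
bbTtGg gametes: bTG×2, bTg×2, btG×2, btg×2
BbttGg×bbTtGg grid (8·8=64): BbTtGG=4 BbTtGg=8 BbTtgg=4 BbttGG=4 BbttGg=8 Bbttgg=4 bbTtGG=4 bbTtGg=8 bbTtgg=4 bbttGG=4 bbttGg=8 bbttgg=4
bb tt gg hits 4/64; gcd=4; 4÷4/64÷4 = 1/16

P(bb tt gg) = 1/16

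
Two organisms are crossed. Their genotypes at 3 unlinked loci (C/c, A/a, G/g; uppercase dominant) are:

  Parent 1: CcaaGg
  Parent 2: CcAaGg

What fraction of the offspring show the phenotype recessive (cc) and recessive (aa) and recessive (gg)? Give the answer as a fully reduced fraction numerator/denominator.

CcaaGg gametes: CaG×2, Cag×2, caG×2, cag×2
CcAaGg gametes: CAG×1, CAg×1, CaG×1, Cag×1, cAG×1, cAg×1, caG×1, cag×1
CcaaGg×CcAaGg grid (8·8=64): CCAaGG=2 CCAaGg=4 CCAagg=2 CCaaGG=2 CCaaGg=4 CCaagg=2 CcAaGG=4 CcAaGg=8 CcAagg=4 CcaaGG=4 CcaaGg=8 Ccaagg=4 ccAaGG=2 ccAaGg=4 ccAagg=2 ccaaGG=2 ccaaGg=4 ccaagg=2
cc aa gg hits 2/64; gcd=2; 2÷2/64÷2 = 1/32

P(cc aa gg) = 1/32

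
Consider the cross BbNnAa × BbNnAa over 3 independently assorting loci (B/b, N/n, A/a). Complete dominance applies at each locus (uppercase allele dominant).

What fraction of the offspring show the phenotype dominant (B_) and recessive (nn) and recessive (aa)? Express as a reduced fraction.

BbNnAa gametes: BNA×1, BNa×1, BnA×1, Bna×1, bNA×1, bNa×1, bnA×1, bna×1
BbNnAa gametes: BNA×1, BNa×1, BnA×1, Bna×1, bNA×1, bNa×1, bnA×1, bna×1
BbNnAa×BbNnAa grid (8·8=64): BBNNAA=1 BBNNAa=2 BBNNaa=1 BBNnAA=2 BBNnAa=4 BBNnaa=2 BBnnAA=1 BBnnAa=2 BBnnaa=1 BbNNAA=2 BbNNAa=4 BbNNaa=2 BbNnAA=4 BbNnAa=8 BbNnaa=4 BbnnAA=2 BbnnAa=4 Bbnnaa=2 bbNNAA=1 bbNNAa=2 bbNNaa=1 bbNnAA=2 bbNnAa=4 bbNnaa=2 bbnnAA=1 bbnnAa=2 bbnnaa=1
B_ nn aa hits 3/64; gcd=1; 3÷1/64÷1 = 3/64

P(B_ nn aa) = 3/64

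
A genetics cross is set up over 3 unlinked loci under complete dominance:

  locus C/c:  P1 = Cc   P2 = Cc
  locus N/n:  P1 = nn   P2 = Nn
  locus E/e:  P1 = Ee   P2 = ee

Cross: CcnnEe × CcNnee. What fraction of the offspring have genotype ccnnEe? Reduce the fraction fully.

P(ccnnEe) = 1/16

CcnnEe gametes: CnE×2, Cne×2, cnE×2, cne×2
CcNnee gametes: CNe×2, Cne×2, cNe×2, cne×2
CcnnEe×CcNnee grid (8·8=64): CCNnEe=4 CCNnee=4 CCnnEe=4 CCnnee=4 CcNnEe=8 CcNnee=8 CcnnEe=8 Ccnnee=8 ccNnEe=4 ccNnee=4 ccnnEe=4 ccnnee=4
ccnnEe hits 4/64; gcd=4; 4÷4/64÷4 = 1/16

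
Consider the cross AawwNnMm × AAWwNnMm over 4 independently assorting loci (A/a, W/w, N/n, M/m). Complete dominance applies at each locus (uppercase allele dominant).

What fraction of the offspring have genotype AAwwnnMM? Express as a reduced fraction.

AawwNnMm gametes: AwNM×2, AwNm×2, AwnM×2, Awnm×2, awNM×2, awNm×2, awnM×2, awnm×2
AAWwNnMm gametes: AWNM×2, AWNm×2, AWnM×2, AWnm×2, AwNM×2, AwNm×2, AwnM×2, Awnm×2
AawwNnMm×AAWwNnMm grid (16·16=256): AAWwNNMM=4 AAWwNNMm=8 AAWwNNmm=4 AAWwNnMM=8 AAWwNnMm=16 AAWwNnmm=8 AAWwnnMM=4 AAWwnnMm=8 AAWwnnmm=4 AAwwNNMM=4 AAwwNNMm=8 AAwwNNmm=4 AAwwNnMM=8 AAwwNnMm=16 AAwwNnmm=8 AAwwnnMM=4 AAwwnnMm=8 AAwwnnmm=4 AaWwNNMM=4 AaWwNNMm=8 AaWwNNmm=4 AaWwNnMM=8 AaWwNnMm=16 AaWwNnmm=8 AaWwnnMM=4 AaWwnnMm=8 AaWwnnmm=4 AawwNNMM=4 AawwNNMm=8 AawwNNmm=4 AawwNnMM=8 AawwNnMm=16 AawwNnmm=8 AawwnnMM=4 AawwnnMm=8 Aawwnnmm=4
AAwwnnMM hits 4/256; gcd=4; 4÷4/256÷4 = 1/64

P(AAwwnnMM) = 1/64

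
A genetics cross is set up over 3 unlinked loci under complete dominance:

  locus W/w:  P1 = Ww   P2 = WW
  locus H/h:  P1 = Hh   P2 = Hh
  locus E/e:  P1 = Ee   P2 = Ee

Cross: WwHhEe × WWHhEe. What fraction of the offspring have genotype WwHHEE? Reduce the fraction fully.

WwHhEe gametes: WHE×1, WHe×1, WhE×1, Whe×1, wHE×1, wHe×1, whE×1, whe×1
WWHhEe gametes: WHE×2, WHe×2, WhE×2, Whe×2
WwHhEe×WWHhEe grid (8·8=64): WWHHEE=2 WWHHEe=4 WWHHee=2 WWHhEE=4 WWHhEe=8 WWHhee=4 WWhhEE=2 WWhhEe=4 WWhhee=2 WwHHEE=2 WwHHEe=4 WwHHee=2 WwHhEE=4 WwHhEe=8 WwHhee=4 WwhhEE=2 WwhhEe=4 Wwhhee=2
WwHHEE hits 2/64; gcd=2; 2÷2/64÷2 = 1/32

P(WwHHEE) = 1/32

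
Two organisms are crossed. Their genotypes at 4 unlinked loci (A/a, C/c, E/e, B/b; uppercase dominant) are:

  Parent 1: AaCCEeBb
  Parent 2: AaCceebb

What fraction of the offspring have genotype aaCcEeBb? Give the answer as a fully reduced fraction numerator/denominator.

AaCCEeBb gametes: ACEB×2, ACEb×2, ACeB×2, ACeb×2, aCEB×2, aCEb×2, aCeB×2, aCeb×2
AaCceebb gametes: ACeb×4, Aceb×4, aCeb×4, aceb×4
AaCCEeBb×AaCceebb grid (16·16=256): AACCEeBb=8 AACCEebb=8 AACCeeBb=8 AACCeebb=8 AACcEeBb=8 AACcEebb=8 AACceeBb=8 AACceebb=8 AaCCEeBb=16 AaCCEebb=16 AaCCeeBb=16 AaCCeebb=16 AaCcEeBb=16 AaCcEebb=16 AaCceeBb=16 AaCceebb=16 aaCCEeBb=8 aaCCEebb=8 aaCCeeBb=8 aaCCeebb=8 aaCcEeBb=8 aaCcEebb=8 aaCceeBb=8 aaCceebb=8
aaCcEeBb hits 8/256; gcd=8; 8÷8/256÷8 = 1/32

P(aaCcEeBb) = 1/32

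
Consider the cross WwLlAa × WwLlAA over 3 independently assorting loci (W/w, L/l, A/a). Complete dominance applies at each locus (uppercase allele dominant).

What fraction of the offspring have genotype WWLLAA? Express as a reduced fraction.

WwLlAa gametes: WLA×1, WLa×1, WlA×1, Wla×1, wLA×1, wLa×1, wlA×1, wla×1
WwLlAA gametes: WLA×2, WlA×2, wLA×2, wlA×2
WwLlAa×WwLlAA grid (8·8=64): WWLLAA=2 WWLLAa=2 WWLlAA=4 WWLlAa=4 WWllAA=2 WWllAa=2 WwLLAA=4 WwLLAa=4 WwLlAA=8 WwLlAa=8 WwllAA=4 WwllAa=4 wwLLAA=2 wwLLAa=2 wwLlAA=4 wwLlAa=4 wwllAA=2 wwllAa=2
WWLLAA hits 2/64; gcd=2; 2÷2/64÷2 = 1/32

P(WWLLAA) = 1/32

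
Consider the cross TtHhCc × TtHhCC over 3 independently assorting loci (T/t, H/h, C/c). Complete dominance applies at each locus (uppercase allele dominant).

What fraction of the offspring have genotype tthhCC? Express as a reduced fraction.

TtHhCc gametes: THC×1, THc×1, ThC×1, Thc×1, tHC×1, tHc×1, thC×1, thc×1
TtHhCC gametes: THC×2, ThC×2, tHC×2, thC×2
TtHhCc×TtHhCC grid (8·8=64): TTHHCC=2 TTHHCc=2 TTHhCC=4 TTHhCc=4 TThhCC=2 TThhCc=2 TtHHCC=4 TtHHCc=4 TtHhCC=8 TtHhCc=8 TthhCC=4 TthhCc=4 ttHHCC=2 ttHHCc=2 ttHhCC=4 ttHhCc=4 tthhCC=2 tthhCc=2
tthhCC hits 2/64; gcd=2; 2÷2/64÷2 = 1/32

P(tthhCC) = 1/32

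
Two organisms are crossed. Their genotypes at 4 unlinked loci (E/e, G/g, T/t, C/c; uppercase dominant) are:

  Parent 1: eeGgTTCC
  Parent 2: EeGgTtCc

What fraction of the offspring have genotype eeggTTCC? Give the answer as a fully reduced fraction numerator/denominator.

eeGgTTCC gametes: eGTC×8, egTC×8
EeGgTtCc gametes: EGTC×1, EGTc×1, EGtC×1, EGtc×1, EgTC×1, EgTc×1, EgtC×1, Egtc×1, eGTC×1, eGTc×1, eGtC×1, eGtc×1, egTC×1, egTc×1, egtC×1, egtc×1
eeGgTTCC×EeGgTtCc grid (16·16=256): EeGGTTCC=8 EeGGTTCc=8 EeGGTtCC=8 EeGGTtCc=8 EeGgTTCC=16 EeGgTTCc=16 EeGgTtCC=16 EeGgTtCc=16 EeggTTCC=8 EeggTTCc=8 EeggTtCC=8 EeggTtCc=8 eeGGTTCC=8 eeGGTTCc=8 eeGGTtCC=8 eeGGTtCc=8 eeGgTTCC=16 eeGgTTCc=16 eeGgTtCC=16 eeGgTtCc=16 eeggTTCC=8 eeggTTCc=8 eeggTtCC=8 eeggTtCc=8
eeggTTCC hits 8/256; gcd=8; 8÷8/256÷8 = 1/32

P(eeggTTCC) = 1/32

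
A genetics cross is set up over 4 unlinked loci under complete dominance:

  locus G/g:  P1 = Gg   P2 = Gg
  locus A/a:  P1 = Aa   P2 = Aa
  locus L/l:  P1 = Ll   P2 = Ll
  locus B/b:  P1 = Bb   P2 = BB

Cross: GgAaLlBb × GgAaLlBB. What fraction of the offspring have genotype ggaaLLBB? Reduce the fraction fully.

GgAaLlBb gametes: GALB×1, GALb×1, GAlB×1, GAlb×1, GaLB×1, GaLb×1, GalB×1, Galb×1, gALB×1, gALb×1, gAlB×1, gAlb×1, gaLB×1, gaLb×1, galB×1, galb×1
GgAaLlBB gametes: GALB×2, GAlB×2, GaLB×2, GalB×2, gALB×2, gAlB×2, gaLB×2, galB×2
GgAaLlBb×GgAaLlBB grid (16·16=256): GGAALLBB=2 GGAALLBb=2 GGAALlBB=4 GGAALlBb=4 GGAAllBB=2 GGAAllBb=2 GGAaLLBB=4 GGAaLLBb=4 GGAaLlBB=8 GGAaLlBb=8 GGAallBB=4 GGAallBb=4 GGaaLLBB=2 GGaaLLBb=2 GGaaLlBB=4 GGaaLlBb=4 GGaallBB=2 GGaallBb=2 GgAALLBB=4 GgAALLBb=4 GgAALlBB=8 GgAALlBb=8 GgAAllBB=4 GgAAllBb=4 GgAaLLBB=8 GgAaLLBb=8 GgAaLlBB=16 GgAaLlBb=16 GgAallBB=8 GgAallBb=8 GgaaLLBB=4 GgaaLLBb=4 GgaaLlBB=8 GgaaLlBb=8 GgaallBB=4 GgaallBb=4 ggAALLBB=2 ggAALLBb=2 ggAALlBB=4 ggAALlBb=4 ggAAllBB=2 ggAAllBb=2 ggAaLLBB=4 ggAaLLBb=4 ggAaLlBB=8 ggAaLlBb=8 ggAallBB=4 ggAallBb=4 ggaaLLBB=2 ggaaLLBb=2 ggaaLlBB=4 ggaaLlBb=4 ggaallBB=2 ggaallBb=2
ggaaLLBB hits 2/256; gcd=2; 2÷2/256÷2 = 1/128

P(ggaaLLBB) = 1/128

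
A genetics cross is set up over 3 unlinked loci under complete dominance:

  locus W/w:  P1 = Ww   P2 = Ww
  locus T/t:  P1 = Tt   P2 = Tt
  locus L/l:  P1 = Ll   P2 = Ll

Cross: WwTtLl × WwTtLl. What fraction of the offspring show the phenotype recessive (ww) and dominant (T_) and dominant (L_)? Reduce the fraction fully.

WwTtLl gametes: WTL×1, WTl×1, WtL×1, Wtl×1, wTL×1, wTl×1, wtL×1, wtl×1
WwTtLl gametes: WTL×1, WTl×1, WtL×1, Wtl×1, wTL×1, wTl×1, wtL×1, wtl×1
WwTtLl×WwTtLl grid (8·8=64): WWTTLL=1 WWTTLl=2 WWTTll=1 WWTtLL=2 WWTtLl=4 WWTtll=2 WWttLL=1 WWttLl=2 WWttll=1 WwTTLL=2 WwTTLl=4 WwTTll=2 WwTtLL=4 WwTtLl=8 WwTtll=4 WwttLL=2 WwttLl=4 Wwttll=2 wwTTLL=1 wwTTLl=2 wwTTll=1 wwTtLL=2 wwTtLl=4 wwTtll=2 wwttLL=1 wwttLl=2 wwttll=1
ww T_ L_ hits 9/64; gcd=1; 9÷1/64÷1 = 9/64

P(ww T_ L_) = 9/64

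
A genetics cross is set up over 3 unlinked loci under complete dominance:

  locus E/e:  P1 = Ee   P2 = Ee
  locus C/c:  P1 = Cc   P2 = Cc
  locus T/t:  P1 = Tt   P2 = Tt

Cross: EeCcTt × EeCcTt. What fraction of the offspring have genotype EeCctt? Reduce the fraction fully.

EeCcTt gametes: ECT×1, ECt×1, EcT×1, Ect×1, eCT×1, eCt×1, ecT×1, ect×1
EeCcTt gametes: ECT×1, ECt×1, EcT×1, Ect×1, eCT×1, eCt×1, ecT×1, ect×1
EeCcTt×EeCcTt grid (8·8=64): EECCTT=1 EECCTt=2 EECCtt=1 EECcTT=2 EECcTt=4 EECctt=2 EEccTT=1 EEccTt=2 EEcctt=1 EeCCTT=2 EeCCTt=4 EeCCtt=2 EeCcTT=4 EeCcTt=8 EeCctt=4 EeccTT=2 EeccTt=4 Eecctt=2 eeCCTT=1 eeCCTt=2 eeCCtt=1 eeCcTT=2 eeCcTt=4 eeCctt=2 eeccTT=1 eeccTt=2 eecctt=1
EeCctt hits 4/64; gcd=4; 4÷4/64÷4 = 1/16

P(EeCctt) = 1/16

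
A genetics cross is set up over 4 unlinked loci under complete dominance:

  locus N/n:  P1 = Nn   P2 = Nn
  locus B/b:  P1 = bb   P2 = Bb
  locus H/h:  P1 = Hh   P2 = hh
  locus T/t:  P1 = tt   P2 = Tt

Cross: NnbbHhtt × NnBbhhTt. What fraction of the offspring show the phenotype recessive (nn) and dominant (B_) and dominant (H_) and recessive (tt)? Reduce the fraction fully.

NnbbHhtt gametes: NbHt×4, Nbht×4, nbHt×4, nbht×4
NnBbhhTt gametes: NBhT×2, NBht×2, NbhT×2, Nbht×2, nBhT×2, nBht×2, nbhT×2, nbht×2
NnbbHhtt×NnBbhhTt grid (16·16=256): NNBbHhTt=8 NNBbHhtt=8 NNBbhhTt=8 NNBbhhtt=8 NNbbHhTt=8 NNbbHhtt=8 NNbbhhTt=8 NNbbhhtt=8 NnBbHhTt=16 NnBbHhtt=16 NnBbhhTt=16 NnBbhhtt=16 NnbbHhTt=16 NnbbHhtt=16 NnbbhhTt=16 Nnbbhhtt=16 nnBbHhTt=8 nnBbHhtt=8 nnBbhhTt=8 nnBbhhtt=8 nnbbHhTt=8 nnbbHhtt=8 nnbbhhTt=8 nnbbhhtt=8
nn B_ H_ tt hits 8/256; gcd=8; 8÷8/256÷8 = 1/32

P(nn B_ H_ tt) = 1/32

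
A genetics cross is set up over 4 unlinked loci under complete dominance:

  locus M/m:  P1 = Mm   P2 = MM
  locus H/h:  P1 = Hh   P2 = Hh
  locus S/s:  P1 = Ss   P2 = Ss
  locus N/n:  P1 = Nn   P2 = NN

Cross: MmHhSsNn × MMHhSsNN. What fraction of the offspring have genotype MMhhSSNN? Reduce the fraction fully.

MmHhSsNn gametes: MHSN×1, MHSn×1, MHsN×1, MHsn×1, MhSN×1, MhSn×1, MhsN×1, Mhsn×1, mHSN×1, mHSn×1, mHsN×1, mHsn×1, mhSN×1, mhSn×1, mhsN×1, mhsn×1
MMHhSsNN gametes: MHSN×4, MHsN×4, MhSN×4, MhsN×4
MmHhSsNn×MMHhSsNN grid (16·16=256): MMHHSSNN=4 MMHHSSNn=4 MMHHSsNN=8 MMHHSsNn=8 MMHHssNN=4 MMHHssNn=4 MMHhSSNN=8 MMHhSSNn=8 MMHhSsNN=16 MMHhSsNn=16 MMHhssNN=8 MMHhssNn=8 MMhhSSNN=4 MMhhSSNn=4 MMhhSsNN=8 MMhhSsNn=8 MMhhssNN=4 MMhhssNn=4 MmHHSSNN=4 MmHHSSNn=4 MmHHSsNN=8 MmHHSsNn=8 MmHHssNN=4 MmHHssNn=4 MmHhSSNN=8 MmHhSSNn=8 MmHhSsNN=16 MmHhSsNn=16 MmHhssNN=8 MmHhssNn=8 MmhhSSNN=4 MmhhSSNn=4 MmhhSsNN=8 MmhhSsNn=8 MmhhssNN=4 MmhhssNn=4
MMhhSSNN hits 4/256; gcd=4; 4÷4/256÷4 = 1/64

P(MMhhSSNN) = 1/64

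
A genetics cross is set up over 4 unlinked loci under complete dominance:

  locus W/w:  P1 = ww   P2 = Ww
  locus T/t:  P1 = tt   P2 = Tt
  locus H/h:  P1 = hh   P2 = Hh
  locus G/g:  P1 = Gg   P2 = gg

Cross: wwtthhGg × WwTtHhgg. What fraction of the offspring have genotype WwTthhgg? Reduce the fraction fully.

wwtthhGg gametes: wthG×8, wthg×8
WwTtHhgg gametes: WTHg×2, WThg×2, WtHg×2, Wthg×2, wTHg×2, wThg×2, wtHg×2, wthg×2
wwtthhGg×WwTtHhgg grid (16·16=256): WwTtHhGg=16 WwTtHhgg=16 WwTthhGg=16 WwTthhgg=16 WwttHhGg=16 WwttHhgg=16 WwtthhGg=16 Wwtthhgg=16 wwTtHhGg=16 wwTtHhgg=16 wwTthhGg=16 wwTthhgg=16 wwttHhGg=16 wwttHhgg=16 wwtthhGg=16 wwtthhgg=16
WwTthhgg hits 16/256; gcd=16; 16÷16/256÷16 = 1/16

P(WwTthhgg) = 1/16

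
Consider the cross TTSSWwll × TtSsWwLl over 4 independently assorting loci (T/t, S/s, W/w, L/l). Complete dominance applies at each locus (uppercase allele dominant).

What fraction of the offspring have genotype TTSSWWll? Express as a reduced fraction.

P(TTSSWWll) = 1/32

TTSSWwll gametes: TSWl×8, TSwl×8
TtSsWwLl gametes: TSWL×1, TSWl×1, TSwL×1, TSwl×1, TsWL×1, TsWl×1, TswL×1, Tswl×1, tSWL×1, tSWl×1, tSwL×1, tSwl×1, tsWL×1, tsWl×1, tswL×1, tswl×1
TTSSWwll×TtSsWwLl grid (16·16=256): TTSSWWLl=8 TTSSWWll=8 TTSSWwLl=16 TTSSWwll=16 TTSSwwLl=8 TTSSwwll=8 TTSsWWLl=8 TTSsWWll=8 TTSsWwLl=16 TTSsWwll=16 TTSswwLl=8 TTSswwll=8 TtSSWWLl=8 TtSSWWll=8 TtSSWwLl=16 TtSSWwll=16 TtSSwwLl=8 TtSSwwll=8 TtSsWWLl=8 TtSsWWll=8 TtSsWwLl=16 TtSsWwll=16 TtSswwLl=8 TtSswwll=8
TTSSWWll hits 8/256; gcd=8; 8÷8/256÷8 = 1/32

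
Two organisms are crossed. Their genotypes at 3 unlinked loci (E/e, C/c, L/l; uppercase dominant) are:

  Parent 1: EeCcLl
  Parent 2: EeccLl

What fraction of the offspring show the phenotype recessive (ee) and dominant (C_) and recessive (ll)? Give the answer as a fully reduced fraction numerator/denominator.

P(ee C_ ll) = 1/32

EeCcLl gametes: ECL×1, ECl×1, EcL×1, Ecl×1, eCL×1, eCl×1, ecL×1, ecl×1
EeccLl gametes: EcL×2, Ecl×2, ecL×2, ecl×2
EeCcLl×EeccLl grid (8·8=64): EECcLL=2 EECcLl=4 EECcll=2 EEccLL=2 EEccLl=4 EEccll=2 EeCcLL=4 EeCcLl=8 EeCcll=4 EeccLL=4 EeccLl=8 Eeccll=4 eeCcLL=2 eeCcLl=4 eeCcll=2 eeccLL=2 eeccLl=4 eeccll=2
ee C_ ll hits 2/64; gcd=2; 2÷2/64÷2 = 1/32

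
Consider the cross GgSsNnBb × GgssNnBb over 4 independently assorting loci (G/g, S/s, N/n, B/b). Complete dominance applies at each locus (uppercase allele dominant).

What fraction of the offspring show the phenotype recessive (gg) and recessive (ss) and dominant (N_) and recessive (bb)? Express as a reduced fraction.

P(gg ss N_ bb) = 3/128

GgSsNnBb gametes: GSNB×1, GSNb×1, GSnB×1, GSnb×1, GsNB×1, GsNb×1, GsnB×1, Gsnb×1, gSNB×1, gSNb×1, gSnB×1, gSnb×1, gsNB×1, gsNb×1, gsnB×1, gsnb×1
GgssNnBb gametes: GsNB×2, GsNb×2, GsnB×2, Gsnb×2, gsNB×2, gsNb×2, gsnB×2, gsnb×2
GgSsNnBb×GgssNnBb grid (16·16=256): GGSsNNBB=2 GGSsNNBb=4 GGSsNNbb=2 GGSsNnBB=4 GGSsNnBb=8 GGSsNnbb=4 GGSsnnBB=2 GGSsnnBb=4 GGSsnnbb=2 GGssNNBB=2 GGssNNBb=4 GGssNNbb=2 GGssNnBB=4 GGssNnBb=8 GGssNnbb=4 GGssnnBB=2 GGssnnBb=4 GGssnnbb=2 GgSsNNBB=4 GgSsNNBb=8 GgSsNNbb=4 GgSsNnBB=8 GgSsNnBb=16 GgSsNnbb=8 GgSsnnBB=4 GgSsnnBb=8 GgSsnnbb=4 GgssNNBB=4 GgssNNBb=8 GgssNNbb=4 GgssNnBB=8 GgssNnBb=16 GgssNnbb=8 GgssnnBB=4 GgssnnBb=8 Ggssnnbb=4 ggSsNNBB=2 ggSsNNBb=4 ggSsNNbb=2 ggSsNnBB=4 ggSsNnBb=8 ggSsNnbb=4 ggSsnnBB=2 ggSsnnBb=4 ggSsnnbb=2 ggssNNBB=2 ggssNNBb=4 ggssNNbb=2 ggssNnBB=4 ggssNnBb=8 ggssNnbb=4 ggssnnBB=2 ggssnnBb=4 ggssnnbb=2
gg ss N_ bb hits 6/256; gcd=2; 6÷2/256÷2 = 3/128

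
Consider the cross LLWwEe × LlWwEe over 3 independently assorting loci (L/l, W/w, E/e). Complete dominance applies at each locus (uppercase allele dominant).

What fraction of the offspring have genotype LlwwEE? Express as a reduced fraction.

LLWwEe gametes: LWE×2, LWe×2, LwE×2, Lwe×2
LlWwEe gametes: LWE×1, LWe×1, LwE×1, Lwe×1, lWE×1, lWe×1, lwE×1, lwe×1
LLWwEe×LlWwEe grid (8·8=64): LLWWEE=2 LLWWEe=4 LLWWee=2 LLWwEE=4 LLWwEe=8 LLWwee=4 LLwwEE=2 LLwwEe=4 LLwwee=2 LlWWEE=2 LlWWEe=4 LlWWee=2 LlWwEE=4 LlWwEe=8 LlWwee=4 LlwwEE=2 LlwwEe=4 Llwwee=2
LlwwEE hits 2/64; gcd=2; 2÷2/64÷2 = 1/32

P(LlwwEE) = 1/32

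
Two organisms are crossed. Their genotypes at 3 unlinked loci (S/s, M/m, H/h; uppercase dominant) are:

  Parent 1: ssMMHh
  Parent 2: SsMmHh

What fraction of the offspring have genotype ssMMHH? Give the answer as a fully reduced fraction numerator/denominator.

P(ssMMHH) = 1/16

ssMMHh gametes: sMH×4, sMh×4
SsMmHh gametes: SMH×1, SMh×1, SmH×1, Smh×1, sMH×1, sMh×1, smH×1, smh×1
ssMMHh×SsMmHh grid (8·8=64): SsMMHH=4 SsMMHh=8 SsMMhh=4 SsMmHH=4 SsMmHh=8 SsMmhh=4 ssMMHH=4 ssMMHh=8 ssMMhh=4 ssMmHH=4 ssMmHh=8 ssMmhh=4
ssMMHH hits 4/64; gcd=4; 4÷4/64÷4 = 1/16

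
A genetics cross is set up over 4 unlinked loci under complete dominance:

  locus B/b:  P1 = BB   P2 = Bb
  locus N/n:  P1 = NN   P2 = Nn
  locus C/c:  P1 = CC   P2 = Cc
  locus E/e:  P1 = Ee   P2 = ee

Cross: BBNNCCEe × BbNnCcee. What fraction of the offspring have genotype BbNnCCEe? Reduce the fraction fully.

P(BbNnCCEe) = 1/16

BBNNCCEe gametes: BNCE×8, BNCe×8
BbNnCcee gametes: BNCe×2, BNce×2, BnCe×2, Bnce×2, bNCe×2, bNce×2, bnCe×2, bnce×2
BBNNCCEe×BbNnCcee grid (16·16=256): BBNNCCEe=16 BBNNCCee=16 BBNNCcEe=16 BBNNCcee=16 BBNnCCEe=16 BBNnCCee=16 BBNnCcEe=16 BBNnCcee=16 BbNNCCEe=16 BbNNCCee=16 BbNNCcEe=16 BbNNCcee=16 BbNnCCEe=16 BbNnCCee=16 BbNnCcEe=16 BbNnCcee=16
BbNnCCEe hits 16/256; gcd=16; 16÷16/256÷16 = 1/16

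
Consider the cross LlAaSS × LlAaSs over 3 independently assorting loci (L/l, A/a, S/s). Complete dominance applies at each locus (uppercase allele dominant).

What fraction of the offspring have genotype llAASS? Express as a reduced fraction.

P(llAASS) = 1/32

LlAaSS gametes: LAS×2, LaS×2, lAS×2, laS×2
LlAaSs gametes: LAS×1, LAs×1, LaS×1, Las×1, lAS×1, lAs×1, laS×1, las×1
LlAaSS×LlAaSs grid (8·8=64): LLAASS=2 LLAASs=2 LLAaSS=4 LLAaSs=4 LLaaSS=2 LLaaSs=2 LlAASS=4 LlAASs=4 LlAaSS=8 LlAaSs=8 LlaaSS=4 LlaaSs=4 llAASS=2 llAASs=2 llAaSS=4 llAaSs=4 llaaSS=2 llaaSs=2
llAASS hits 2/64; gcd=2; 2÷2/64÷2 = 1/32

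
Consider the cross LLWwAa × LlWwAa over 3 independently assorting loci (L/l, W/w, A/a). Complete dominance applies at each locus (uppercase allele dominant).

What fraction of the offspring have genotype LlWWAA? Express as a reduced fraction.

LLWwAa gametes: LWA×2, LWa×2, LwA×2, Lwa×2
LlWwAa gametes: LWA×1, LWa×1, LwA×1, Lwa×1, lWA×1, lWa×1, lwA×1, lwa×1
LLWwAa×LlWwAa grid (8·8=64): LLWWAA=2 LLWWAa=4 LLWWaa=2 LLWwAA=4 LLWwAa=8 LLWwaa=4 LLwwAA=2 LLwwAa=4 LLwwaa=2 LlWWAA=2 LlWWAa=4 LlWWaa=2 LlWwAA=4 LlWwAa=8 LlWwaa=4 LlwwAA=2 LlwwAa=4 Llwwaa=2
LlWWAA hits 2/64; gcd=2; 2÷2/64÷2 = 1/32

P(LlWWAA) = 1/32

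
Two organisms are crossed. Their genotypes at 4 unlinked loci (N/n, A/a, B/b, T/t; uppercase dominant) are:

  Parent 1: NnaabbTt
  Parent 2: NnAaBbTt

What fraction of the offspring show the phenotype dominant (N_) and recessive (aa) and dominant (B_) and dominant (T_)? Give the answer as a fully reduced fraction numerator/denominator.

P(N_ aa B_ T_) = 9/64

NnaabbTt gametes: NabT×4, Nabt×4, nabT×4, nabt×4
NnAaBbTt gametes: NABT×1, NABt×1, NAbT×1, NAbt×1, NaBT×1, NaBt×1, NabT×1, Nabt×1, nABT×1, nABt×1, nAbT×1, nAbt×1, naBT×1, naBt×1, nabT×1, nabt×1
NnaabbTt×NnAaBbTt grid (16·16=256): NNAaBbTT=4 NNAaBbTt=8 NNAaBbtt=4 NNAabbTT=4 NNAabbTt=8 NNAabbtt=4 NNaaBbTT=4 NNaaBbTt=8 NNaaBbtt=4 NNaabbTT=4 NNaabbTt=8 NNaabbtt=4 NnAaBbTT=8 NnAaBbTt=16 NnAaBbtt=8 NnAabbTT=8 NnAabbTt=16 NnAabbtt=8 NnaaBbTT=8 NnaaBbTt=16 NnaaBbtt=8 NnaabbTT=8 NnaabbTt=16 Nnaabbtt=8 nnAaBbTT=4 nnAaBbTt=8 nnAaBbtt=4 nnAabbTT=4 nnAabbTt=8 nnAabbtt=4 nnaaBbTT=4 nnaaBbTt=8 nnaaBbtt=4 nnaabbTT=4 nnaabbTt=8 nnaabbtt=4
N_ aa B_ T_ hits 36/256; gcd=4; 36÷4/256÷4 = 9/64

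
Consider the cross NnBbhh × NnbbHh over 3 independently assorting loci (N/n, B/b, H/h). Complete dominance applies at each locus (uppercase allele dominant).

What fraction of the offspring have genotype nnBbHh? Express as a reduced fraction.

NnBbhh gametes: NBh×2, Nbh×2, nBh×2, nbh×2
NnbbHh gametes: NbH×2, Nbh×2, nbH×2, nbh×2
NnBbhh×NnbbHh grid (8·8=64): NNBbHh=4 NNBbhh=4 NNbbHh=4 NNbbhh=4 NnBbHh=8 NnBbhh=8 NnbbHh=8 Nnbbhh=8 nnBbHh=4 nnBbhh=4 nnbbHh=4 nnbbhh=4
nnBbHh hits 4/64; gcd=4; 4÷4/64÷4 = 1/16

P(nnBbHh) = 1/16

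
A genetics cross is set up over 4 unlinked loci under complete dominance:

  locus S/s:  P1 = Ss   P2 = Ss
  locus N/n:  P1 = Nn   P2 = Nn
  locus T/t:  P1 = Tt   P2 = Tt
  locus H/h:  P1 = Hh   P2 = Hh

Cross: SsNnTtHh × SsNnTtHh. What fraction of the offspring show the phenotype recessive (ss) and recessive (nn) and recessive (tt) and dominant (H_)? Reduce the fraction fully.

P(ss nn tt H_) = 3/256

SsNnTtHh gametes: SNTH×1, SNTh×1, SNtH×1, SNth×1, SnTH×1, SnTh×1, SntH×1, Snth×1, sNTH×1, sNTh×1, sNtH×1, sNth×1, snTH×1, snTh×1, sntH×1, snth×1
SsNnTtHh gametes: SNTH×1, SNTh×1, SNtH×1, SNth×1, SnTH×1, SnTh×1, SntH×1, Snth×1, sNTH×1, sNTh×1, sNtH×1, sNth×1, snTH×1, snTh×1, sntH×1, snth×1
SsNnTtHh×SsNnTtHh grid (16·16=256): SSNNTTHH=1 SSNNTTHh=2 SSNNTThh=1 SSNNTtHH=2 SSNNTtHh=4 SSNNTthh=2 SSNNttHH=1 SSNNttHh=2 SSNNtthh=1 SSNnTTHH=2 SSNnTTHh=4 SSNnTThh=2 SSNnTtHH=4 SSNnTtHh=8 SSNnTthh=4 SSNnttHH=2 SSNnttHh=4 SSNntthh=2 SSnnTTHH=1 SSnnTTHh=2 SSnnTThh=1 SSnnTtHH=2 SSnnTtHh=4 SSnnTthh=2 SSnnttHH=1 SSnnttHh=2 SSnntthh=1 SsNNTTHH=2 SsNNTTHh=4 SsNNTThh=2 SsNNTtHH=4 SsNNTtHh=8 SsNNTthh=4 SsNNttHH=2 SsNNttHh=4 SsNNtthh=2 SsNnTTHH=4 SsNnTTHh=8 SsNnTThh=4 SsNnTtHH=8 SsNnTtHh=16 SsNnTthh=8 SsNnttHH=4 SsNnttHh=8 SsNntthh=4 SsnnTTHH=2 SsnnTTHh=4 SsnnTThh=2 SsnnTtHH=4 SsnnTtHh=8 SsnnTthh=4 SsnnttHH=2 SsnnttHh=4 Ssnntthh=2 ssNNTTHH=1 ssNNTTHh=2 ssNNTThh=1 ssNNTtHH=2 ssNNTtHh=4 ssNNTthh=2 ssNNttHH=1 ssNNttHh=2 ssNNtthh=1 ssNnTTHH=2 ssNnTTHh=4 ssNnTThh=2 ssNnTtHH=4 ssNnTtHh=8 ssNnTthh=4 ssNnttHH=2 ssNnttHh=4 ssNntthh=2 ssnnTTHH=1 ssnnTTHh=2 ssnnTThh=1 ssnnTtHH=2 ssnnTtHh=4 ssnnTthh=2 ssnnttHH=1 ssnnttHh=2 ssnntthh=1
ss nn tt H_ hits 3/256; gcd=1; 3÷1/256÷1 = 3/256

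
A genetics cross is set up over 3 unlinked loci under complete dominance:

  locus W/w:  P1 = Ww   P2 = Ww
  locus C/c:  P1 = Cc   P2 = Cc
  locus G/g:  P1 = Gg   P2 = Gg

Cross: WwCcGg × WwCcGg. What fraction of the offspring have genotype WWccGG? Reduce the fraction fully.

P(WWccGG) = 1/64

WwCcGg gametes: WCG×1, WCg×1, WcG×1, Wcg×1, wCG×1, wCg×1, wcG×1, wcg×1
WwCcGg gametes: WCG×1, WCg×1, WcG×1, Wcg×1, wCG×1, wCg×1, wcG×1, wcg×1
WwCcGg×WwCcGg grid (8·8=64): WWCCGG=1 WWCCGg=2 WWCCgg=1 WWCcGG=2 WWCcGg=4 WWCcgg=2 WWccGG=1 WWccGg=2 WWccgg=1 WwCCGG=2 WwCCGg=4 WwCCgg=2 WwCcGG=4 WwCcGg=8 WwCcgg=4 WwccGG=2 WwccGg=4 Wwccgg=2 wwCCGG=1 wwCCGg=2 wwCCgg=1 wwCcGG=2 wwCcGg=4 wwCcgg=2 wwccGG=1 wwccGg=2 wwccgg=1
WWccGG hits 1/64; gcd=1; 1÷1/64÷1 = 1/64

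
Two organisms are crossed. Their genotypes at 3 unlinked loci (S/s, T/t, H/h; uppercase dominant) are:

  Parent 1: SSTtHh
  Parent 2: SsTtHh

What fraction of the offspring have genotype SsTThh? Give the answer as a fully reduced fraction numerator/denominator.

SSTtHh gametes: STH×2, STh×2, StH×2, Sth×2
SsTtHh gametes: STH×1, STh×1, StH×1, Sth×1, sTH×1, sTh×1, stH×1, sth×1
SSTtHh×SsTtHh grid (8·8=64): SSTTHH=2 SSTTHh=4 SSTThh=2 SSTtHH=4 SSTtHh=8 SSTthh=4 SSttHH=2 SSttHh=4 SStthh=2 SsTTHH=2 SsTTHh=4 SsTThh=2 SsTtHH=4 SsTtHh=8 SsTthh=4 SsttHH=2 SsttHh=4 Sstthh=2
SsTThh hits 2/64; gcd=2; 2÷2/64÷2 = 1/32

P(SsTThh) = 1/32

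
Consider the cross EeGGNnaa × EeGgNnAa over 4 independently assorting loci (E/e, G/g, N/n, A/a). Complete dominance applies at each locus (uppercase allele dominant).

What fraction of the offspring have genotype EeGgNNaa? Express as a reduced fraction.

EeGGNnaa gametes: EGNa×4, EGna×4, eGNa×4, eGna×4
EeGgNnAa gametes: EGNA×1, EGNa×1, EGnA×1, EGna×1, EgNA×1, EgNa×1, EgnA×1, Egna×1, eGNA×1, eGNa×1, eGnA×1, eGna×1, egNA×1, egNa×1, egnA×1, egna×1
EeGGNnaa×EeGgNnAa grid (16·16=256): EEGGNNAa=4 EEGGNNaa=4 EEGGNnAa=8 EEGGNnaa=8 EEGGnnAa=4 EEGGnnaa=4 EEGgNNAa=4 EEGgNNaa=4 EEGgNnAa=8 EEGgNnaa=8 EEGgnnAa=4 EEGgnnaa=4 EeGGNNAa=8 EeGGNNaa=8 EeGGNnAa=16 EeGGNnaa=16 EeGGnnAa=8 EeGGnnaa=8 EeGgNNAa=8 EeGgNNaa=8 EeGgNnAa=16 EeGgNnaa=16 EeGgnnAa=8 EeGgnnaa=8 eeGGNNAa=4 eeGGNNaa=4 eeGGNnAa=8 eeGGNnaa=8 eeGGnnAa=4 eeGGnnaa=4 eeGgNNAa=4 eeGgNNaa=4 eeGgNnAa=8 eeGgNnaa=8 eeGgnnAa=4 eeGgnnaa=4
EeGgNNaa hits 8/256; gcd=8; 8÷8/256÷8 = 1/32

P(EeGgNNaa) = 1/32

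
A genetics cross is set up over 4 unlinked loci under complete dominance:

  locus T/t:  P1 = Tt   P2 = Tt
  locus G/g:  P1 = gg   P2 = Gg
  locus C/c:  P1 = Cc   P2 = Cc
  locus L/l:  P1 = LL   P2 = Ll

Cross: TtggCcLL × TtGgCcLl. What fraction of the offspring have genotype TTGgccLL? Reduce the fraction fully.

TtggCcLL gametes: TgCL×4, TgcL×4, tgCL×4, tgcL×4
TtGgCcLl gametes: TGCL×1, TGCl×1, TGcL×1, TGcl×1, TgCL×1, TgCl×1, TgcL×1, Tgcl×1, tGCL×1, tGCl×1, tGcL×1, tGcl×1, tgCL×1, tgCl×1, tgcL×1, tgcl×1
TtggCcLL×TtGgCcLl grid (16·16=256): TTGgCCLL=4 TTGgCCLl=4 TTGgCcLL=8 TTGgCcLl=8 TTGgccLL=4 TTGgccLl=4 TTggCCLL=4 TTggCCLl=4 TTggCcLL=8 TTggCcLl=8 TTggccLL=4 TTggccLl=4 TtGgCCLL=8 TtGgCCLl=8 TtGgCcLL=16 TtGgCcLl=16 TtGgccLL=8 TtGgccLl=8 TtggCCLL=8 TtggCCLl=8 TtggCcLL=16 TtggCcLl=16 TtggccLL=8 TtggccLl=8 ttGgCCLL=4 ttGgCCLl=4 ttGgCcLL=8 ttGgCcLl=8 ttGgccLL=4 ttGgccLl=4 ttggCCLL=4 ttggCCLl=4 ttggCcLL=8 ttggCcLl=8 ttggccLL=4 ttggccLl=4
TTGgccLL hits 4/256; gcd=4; 4÷4/256÷4 = 1/64

P(TTGgccLL) = 1/64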